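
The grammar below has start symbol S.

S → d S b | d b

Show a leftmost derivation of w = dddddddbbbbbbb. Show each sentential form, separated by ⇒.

S ⇒ dSb   [S → d S b]
dSb ⇒ ddSbb   [S → d S b]
ddSbb ⇒ dddSbbb   [S → d S b]
dddSbbb ⇒ ddddSbbbb   [S → d S b]
ddddSbbbb ⇒ dddddSbbbbb   [S → d S b]
dddddSbbbbb ⇒ ddddddSbbbbbb   [S → d S b]
ddddddSbbbbbb ⇒ dddddddbbbbbbb   [S → d b]

S ⇒ dSb ⇒ ddSbb ⇒ dddSbbb ⇒ ddddSbbbb ⇒ dddddSbbbbb ⇒ ddddddSbbbbbb ⇒ dddddddbbbbbbb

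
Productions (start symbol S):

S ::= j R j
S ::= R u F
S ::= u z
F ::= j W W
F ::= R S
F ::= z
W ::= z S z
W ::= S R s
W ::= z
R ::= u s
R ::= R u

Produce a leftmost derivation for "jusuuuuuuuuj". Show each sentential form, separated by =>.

S => jRj   [S ::= j R j]
jRj => jRuj   [R ::= R u]
jRuj => jRuuj   [R ::= R u]
jRuuj => jRuuuj   [R ::= R u]
jRuuuj => jRuuuuj   [R ::= R u]
jRuuuuj => jRuuuuuj   [R ::= R u]
jRuuuuuj => jRuuuuuuj   [R ::= R u]
jRuuuuuuj => jRuuuuuuuj   [R ::= R u]
jRuuuuuuuj => jRuuuuuuuuj   [R ::= R u]
jRuuuuuuuuj => jusuuuuuuuuj   [R ::= u s]

S => jRj => jRuj => jRuuj => jRuuuj => jRuuuuj => jRuuuuuj => jRuuuuuuj => jRuuuuuuuj => jRuuuuuuuuj => jusuuuuuuuuj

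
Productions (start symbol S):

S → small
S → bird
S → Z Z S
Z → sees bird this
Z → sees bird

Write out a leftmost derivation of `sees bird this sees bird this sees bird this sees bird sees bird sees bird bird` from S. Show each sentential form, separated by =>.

S => Z Z S => sees bird this Z S => sees bird this sees bird this S => sees bird this sees bird this Z Z S => sees bird this sees bird this sees bird this Z S => sees bird this sees bird this sees bird this sees bird S => sees bird this sees bird this sees bird this sees bird Z Z S => sees bird this sees bird this sees bird this sees bird sees bird Z S => sees bird this sees bird this sees bird this sees bird sees bird sees bird S => sees bird this sees bird this sees bird this sees bird sees bird sees bird bird

S => Z Z S   [S → Z Z S]
Z Z S => sees bird this Z S   [Z → sees bird this]
sees bird this Z S => sees bird this sees bird this S   [Z → sees bird this]
sees bird this sees bird this S => sees bird this sees bird this Z Z S   [S → Z Z S]
sees bird this sees bird this Z Z S => sees bird this sees bird this sees bird this Z S   [Z → sees bird this]
sees bird this sees bird this sees bird this Z S => sees bird this sees bird this sees bird this sees bird S   [Z → sees bird]
sees bird this sees bird this sees bird this sees bird S => sees bird this sees bird this sees bird this sees bird Z Z S   [S → Z Z S]
sees bird this sees bird this sees bird this sees bird Z Z S => sees bird this sees bird this sees bird this sees bird sees bird Z S   [Z → sees bird]
sees bird this sees bird this sees bird this sees bird sees bird Z S => sees bird this sees bird this sees bird this sees bird sees bird sees bird S   [Z → sees bird]
sees bird this sees bird this sees bird this sees bird sees bird sees bird S => sees bird this sees bird this sees bird this sees bird sees bird sees bird bird   [S → bird]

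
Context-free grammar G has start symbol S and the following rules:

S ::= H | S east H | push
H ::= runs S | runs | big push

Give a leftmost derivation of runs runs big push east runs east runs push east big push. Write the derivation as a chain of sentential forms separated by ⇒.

S ⇒ H ⇒ runs S ⇒ runs H ⇒ runs runs S ⇒ runs runs S east H ⇒ runs runs S east H east H ⇒ runs runs H east H east H ⇒ runs runs big push east H east H ⇒ runs runs big push east runs east H ⇒ runs runs big push east runs east runs S ⇒ runs runs big push east runs east runs S east H ⇒ runs runs big push east runs east runs push east H ⇒ runs runs big push east runs east runs push east big push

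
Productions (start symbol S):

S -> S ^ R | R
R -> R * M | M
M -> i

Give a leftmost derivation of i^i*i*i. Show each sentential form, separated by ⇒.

S ⇒ S^R ⇒ R^R ⇒ M^R ⇒ i^R ⇒ i^R*M ⇒ i^R*M*M ⇒ i^M*M*M ⇒ i^i*M*M ⇒ i^i*i*M ⇒ i^i*i*i

S ⇒ S^R   [S -> S ^ R]
S^R ⇒ R^R   [S -> R]
R^R ⇒ M^R   [R -> M]
M^R ⇒ i^R   [M -> i]
i^R ⇒ i^R*M   [R -> R * M]
i^R*M ⇒ i^R*M*M   [R -> R * M]
i^R*M*M ⇒ i^M*M*M   [R -> M]
i^M*M*M ⇒ i^i*M*M   [M -> i]
i^i*M*M ⇒ i^i*i*M   [M -> i]
i^i*i*M ⇒ i^i*i*i   [M -> i]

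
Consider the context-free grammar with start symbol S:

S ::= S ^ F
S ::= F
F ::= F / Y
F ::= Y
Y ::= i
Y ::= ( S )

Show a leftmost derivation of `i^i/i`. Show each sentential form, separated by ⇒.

S ⇒ S^F   [S ::= S ^ F]
S^F ⇒ F^F   [S ::= F]
F^F ⇒ Y^F   [F ::= Y]
Y^F ⇒ i^F   [Y ::= i]
i^F ⇒ i^F/Y   [F ::= F / Y]
i^F/Y ⇒ i^Y/Y   [F ::= Y]
i^Y/Y ⇒ i^i/Y   [Y ::= i]
i^i/Y ⇒ i^i/i   [Y ::= i]

S ⇒ S^F ⇒ F^F ⇒ Y^F ⇒ i^F ⇒ i^F/Y ⇒ i^Y/Y ⇒ i^i/Y ⇒ i^i/i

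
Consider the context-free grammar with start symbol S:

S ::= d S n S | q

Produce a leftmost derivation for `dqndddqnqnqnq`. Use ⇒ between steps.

S ⇒ dSnS ⇒ dqnS ⇒ dqndSnS ⇒ dqnddSnSnS ⇒ dqndddSnSnSnS ⇒ dqndddqnSnSnS ⇒ dqndddqnqnSnS ⇒ dqndddqnqnqnS ⇒ dqndddqnqnqnq

S ⇒ dSnS   [S ::= d S n S]
dSnS ⇒ dqnS   [S ::= q]
dqnS ⇒ dqndSnS   [S ::= d S n S]
dqndSnS ⇒ dqnddSnSnS   [S ::= d S n S]
dqnddSnSnS ⇒ dqndddSnSnSnS   [S ::= d S n S]
dqndddSnSnSnS ⇒ dqndddqnSnSnS   [S ::= q]
dqndddqnSnSnS ⇒ dqndddqnqnSnS   [S ::= q]
dqndddqnqnSnS ⇒ dqndddqnqnqnS   [S ::= q]
dqndddqnqnqnS ⇒ dqndddqnqnqnq   [S ::= q]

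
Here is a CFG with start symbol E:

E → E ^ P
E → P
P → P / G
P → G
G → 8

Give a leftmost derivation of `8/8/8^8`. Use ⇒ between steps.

E ⇒ E^P ⇒ P^P ⇒ P/G^P ⇒ P/G/G^P ⇒ G/G/G^P ⇒ 8/G/G^P ⇒ 8/8/G^P ⇒ 8/8/8^P ⇒ 8/8/8^G ⇒ 8/8/8^8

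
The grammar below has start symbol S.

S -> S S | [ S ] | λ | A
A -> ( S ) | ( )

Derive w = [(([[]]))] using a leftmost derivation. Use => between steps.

S=>[S]=>[A]=>[(S)]=>[(SS)]=>[(SSS)]=>[(ASS)]=>[((S)SS)]=>[((SS)SS)]=>[(([S]S)SS)]=>[(([[S]]S)SS)]=>[(([[]]S)SS)]=>[(([[]])SS)]=>[(([[]])S)]=>[(([[]]))]

S => [S]   [S -> [ S ]]
[S] => [A]   [S -> A]
[A] => [(S)]   [A -> ( S )]
[(S)] => [(SS)]   [S -> S S]
[(SS)] => [(SSS)]   [S -> S S]
[(SSS)] => [(ASS)]   [S -> A]
[(ASS)] => [((S)SS)]   [A -> ( S )]
[((S)SS)] => [((SS)SS)]   [S -> S S]
[((SS)SS)] => [(([S]S)SS)]   [S -> [ S ]]
[(([S]S)SS)] => [(([[S]]S)SS)]   [S -> [ S ]]
[(([[S]]S)SS)] => [(([[]]S)SS)]   [S -> λ]
[(([[]]S)SS)] => [(([[]])SS)]   [S -> λ]
[(([[]])SS)] => [(([[]])S)]   [S -> λ]
[(([[]])S)] => [(([[]]))]   [S -> λ]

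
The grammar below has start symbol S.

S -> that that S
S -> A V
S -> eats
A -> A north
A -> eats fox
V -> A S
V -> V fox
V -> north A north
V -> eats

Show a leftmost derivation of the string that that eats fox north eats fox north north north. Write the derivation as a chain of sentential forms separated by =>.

S => that that S => that that A V => that that eats fox V => that that eats fox north A north => that that eats fox north A north north => that that eats fox north A north north north => that that eats fox north eats fox north north north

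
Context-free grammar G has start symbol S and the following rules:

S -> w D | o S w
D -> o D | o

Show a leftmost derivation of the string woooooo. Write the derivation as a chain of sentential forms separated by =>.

S => wD   [S -> w D]
wD => woD   [D -> o D]
woD => wooD   [D -> o D]
wooD => woooD   [D -> o D]
woooD => wooooD   [D -> o D]
wooooD => woooooD   [D -> o D]
woooooD => woooooo   [D -> o]

S => wD => woD => wooD => woooD => wooooD => woooooD => woooooo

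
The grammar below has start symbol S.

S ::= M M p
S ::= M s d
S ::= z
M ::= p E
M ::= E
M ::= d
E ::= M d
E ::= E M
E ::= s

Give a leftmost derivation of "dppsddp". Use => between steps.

S => MMp => dMp => dpEp => dpMdp => dpEdp => dpMddp => dppEddp => dppsddp

S => MMp   [S ::= M M p]
MMp => dMp   [M ::= d]
dMp => dpEp   [M ::= p E]
dpEp => dpMdp   [E ::= M d]
dpMdp => dpEdp   [M ::= E]
dpEdp => dpMddp   [E ::= M d]
dpMddp => dppEddp   [M ::= p E]
dppEddp => dppsddp   [E ::= s]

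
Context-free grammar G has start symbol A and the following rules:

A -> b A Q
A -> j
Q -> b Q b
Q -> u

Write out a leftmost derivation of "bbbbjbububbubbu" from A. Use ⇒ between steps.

A⇒bAQ⇒bbAQQ⇒bbbAQQQ⇒bbbbAQQQQ⇒bbbbjQQQQ⇒bbbbjbQbQQQ⇒bbbbjbubQQQ⇒bbbbjbubuQQ⇒bbbbjbububQbQ⇒bbbbjbububbQbbQ⇒bbbbjbububbubbQ⇒bbbbjbububbubbu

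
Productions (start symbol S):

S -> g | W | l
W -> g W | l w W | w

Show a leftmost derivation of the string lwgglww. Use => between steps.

S => W   [S -> W]
W => lwW   [W -> l w W]
lwW => lwgW   [W -> g W]
lwgW => lwggW   [W -> g W]
lwggW => lwgglwW   [W -> l w W]
lwgglwW => lwgglww   [W -> w]

S => W => lwW => lwgW => lwggW => lwgglwW => lwgglww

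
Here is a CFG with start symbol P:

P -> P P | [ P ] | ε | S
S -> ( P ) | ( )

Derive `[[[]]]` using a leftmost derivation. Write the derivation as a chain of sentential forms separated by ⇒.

P ⇒ PP ⇒ PPP ⇒ [P]PP ⇒ [PP]PP ⇒ [PPP]PP ⇒ [[P]PP]PP ⇒ [[[P]]PP]PP ⇒ [[[]]PP]PP ⇒ [[[]]P]PP ⇒ [[[]]]PP ⇒ [[[]]]P ⇒ [[[]]]

P ⇒ PP   [P -> P P]
PP ⇒ PPP   [P -> P P]
PPP ⇒ [P]PP   [P -> [ P ]]
[P]PP ⇒ [PP]PP   [P -> P P]
[PP]PP ⇒ [PPP]PP   [P -> P P]
[PPP]PP ⇒ [[P]PP]PP   [P -> [ P ]]
[[P]PP]PP ⇒ [[[P]]PP]PP   [P -> [ P ]]
[[[P]]PP]PP ⇒ [[[]]PP]PP   [P -> ε]
[[[]]PP]PP ⇒ [[[]]P]PP   [P -> ε]
[[[]]P]PP ⇒ [[[]]]PP   [P -> ε]
[[[]]]PP ⇒ [[[]]]P   [P -> ε]
[[[]]]P ⇒ [[[]]]   [P -> ε]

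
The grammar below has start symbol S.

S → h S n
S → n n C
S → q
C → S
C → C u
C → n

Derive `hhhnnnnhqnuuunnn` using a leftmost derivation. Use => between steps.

S => hSn => hhSnn => hhhSnnn => hhhnnCnnn => hhhnnSnnn => hhhnnnnCnnn => hhhnnnnCunnn => hhhnnnnCuunnn => hhhnnnnCuuunnn => hhhnnnnSuuunnn => hhhnnnnhSnuuunnn => hhhnnnnhqnuuunnn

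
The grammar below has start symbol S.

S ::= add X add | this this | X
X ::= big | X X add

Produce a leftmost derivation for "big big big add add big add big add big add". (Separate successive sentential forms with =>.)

S => X => X X add => X X add X add => X X add X add X add => X X add X add X add X add => big X add X add X add X add => big X X add add X add X add X add => big big X add add X add X add X add => big big big add add X add X add X add => big big big add add big add X add X add => big big big add add big add big add X add => big big big add add big add big add big add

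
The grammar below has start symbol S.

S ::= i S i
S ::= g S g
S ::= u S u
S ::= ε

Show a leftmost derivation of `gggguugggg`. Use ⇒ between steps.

S ⇒ gSg ⇒ ggSgg ⇒ gggSggg ⇒ ggggSgggg ⇒ gggguSugggg ⇒ gggguugggg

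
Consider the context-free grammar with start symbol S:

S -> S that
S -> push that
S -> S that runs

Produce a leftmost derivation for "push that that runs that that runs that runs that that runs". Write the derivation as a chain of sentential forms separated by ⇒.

S ⇒ S that runs   [S -> S that runs]
S that runs ⇒ S that that runs   [S -> S that]
S that that runs ⇒ S that runs that that runs   [S -> S that runs]
S that runs that that runs ⇒ S that runs that runs that that runs   [S -> S that runs]
S that runs that runs that that runs ⇒ S that that runs that runs that that runs   [S -> S that]
S that that runs that runs that that runs ⇒ S that runs that that runs that runs that that runs   [S -> S that runs]
S that runs that that runs that runs that that runs ⇒ push that that runs that that runs that runs that that runs   [S -> push that]

S ⇒ S that runs ⇒ S that that runs ⇒ S that runs that that runs ⇒ S that runs that runs that that runs ⇒ S that that runs that runs that that runs ⇒ S that runs that that runs that runs that that runs ⇒ push that that runs that that runs that runs that that runs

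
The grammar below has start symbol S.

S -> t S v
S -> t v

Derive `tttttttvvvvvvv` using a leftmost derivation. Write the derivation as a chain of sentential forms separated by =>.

S=>tSv=>ttSvv=>tttSvvv=>ttttSvvvv=>tttttSvvvvv=>ttttttSvvvvvv=>tttttttvvvvvvv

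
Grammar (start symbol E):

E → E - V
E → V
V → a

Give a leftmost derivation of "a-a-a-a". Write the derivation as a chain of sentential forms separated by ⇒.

E⇒E-V⇒E-V-V⇒E-V-V-V⇒V-V-V-V⇒a-V-V-V⇒a-a-V-V⇒a-a-a-V⇒a-a-a-a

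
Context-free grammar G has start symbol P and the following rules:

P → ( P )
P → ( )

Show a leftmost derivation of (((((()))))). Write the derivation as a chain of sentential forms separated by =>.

P => (P) => ((P)) => (((P))) => ((((P)))) => (((((P))))) => (((((())))))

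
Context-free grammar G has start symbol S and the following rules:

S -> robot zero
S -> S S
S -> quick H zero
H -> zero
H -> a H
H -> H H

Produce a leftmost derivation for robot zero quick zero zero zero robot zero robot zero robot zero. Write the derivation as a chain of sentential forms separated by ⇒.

S ⇒ S S ⇒ S S S ⇒ S S S S ⇒ S S S S S ⇒ robot zero S S S S ⇒ robot zero quick H zero S S S ⇒ robot zero quick H H zero S S S ⇒ robot zero quick zero H zero S S S ⇒ robot zero quick zero zero zero S S S ⇒ robot zero quick zero zero zero robot zero S S ⇒ robot zero quick zero zero zero robot zero robot zero S ⇒ robot zero quick zero zero zero robot zero robot zero robot zero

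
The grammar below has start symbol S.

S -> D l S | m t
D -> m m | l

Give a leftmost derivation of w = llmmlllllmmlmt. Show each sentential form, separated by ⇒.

S⇒DlS⇒llS⇒llDlS⇒llmmlS⇒llmmlDlS⇒llmmlllS⇒llmmlllDlS⇒llmmlllllS⇒llmmlllllDlS⇒llmmlllllmmlS⇒llmmlllllmmlmt

S ⇒ DlS   [S -> D l S]
DlS ⇒ llS   [D -> l]
llS ⇒ llDlS   [S -> D l S]
llDlS ⇒ llmmlS   [D -> m m]
llmmlS ⇒ llmmlDlS   [S -> D l S]
llmmlDlS ⇒ llmmlllS   [D -> l]
llmmlllS ⇒ llmmlllDlS   [S -> D l S]
llmmlllDlS ⇒ llmmlllllS   [D -> l]
llmmlllllS ⇒ llmmlllllDlS   [S -> D l S]
llmmlllllDlS ⇒ llmmlllllmmlS   [D -> m m]
llmmlllllmmlS ⇒ llmmlllllmmlmt   [S -> m t]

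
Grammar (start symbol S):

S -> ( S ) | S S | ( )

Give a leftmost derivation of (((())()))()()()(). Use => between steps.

S=>SS=>SSS=>(S)SS=>((S))SS=>((SS))SS=>(((S)S))SS=>(((())S))SS=>(((())()))SS=>(((())()))SSS=>(((())()))SSSS=>(((())()))()SSS=>(((())()))()()SS=>(((())()))()()()S=>(((())()))()()()()

S => SS   [S -> S S]
SS => SSS   [S -> S S]
SSS => (S)SS   [S -> ( S )]
(S)SS => ((S))SS   [S -> ( S )]
((S))SS => ((SS))SS   [S -> S S]
((SS))SS => (((S)S))SS   [S -> ( S )]
(((S)S))SS => (((())S))SS   [S -> ( )]
(((())S))SS => (((())()))SS   [S -> ( )]
(((())()))SS => (((())()))SSS   [S -> S S]
(((())()))SSS => (((())()))SSSS   [S -> S S]
(((())()))SSSS => (((())()))()SSS   [S -> ( )]
(((())()))()SSS => (((())()))()()SS   [S -> ( )]
(((())()))()()SS => (((())()))()()()S   [S -> ( )]
(((())()))()()()S => (((())()))()()()()   [S -> ( )]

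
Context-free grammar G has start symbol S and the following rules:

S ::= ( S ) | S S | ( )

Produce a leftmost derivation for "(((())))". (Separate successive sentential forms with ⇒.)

S ⇒ (S) ⇒ ((S)) ⇒ (((S))) ⇒ (((())))

S ⇒ (S)   [S ::= ( S )]
(S) ⇒ ((S))   [S ::= ( S )]
((S)) ⇒ (((S)))   [S ::= ( S )]
(((S))) ⇒ (((())))   [S ::= ( )]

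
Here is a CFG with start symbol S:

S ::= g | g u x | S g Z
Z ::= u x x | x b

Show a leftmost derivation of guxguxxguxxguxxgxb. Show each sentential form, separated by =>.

S=>SgZ=>SgZgZ=>SgZgZgZ=>SgZgZgZgZ=>guxgZgZgZgZ=>guxguxxgZgZgZ=>guxguxxguxxgZgZ=>guxguxxguxxguxxgZ=>guxguxxguxxguxxgxb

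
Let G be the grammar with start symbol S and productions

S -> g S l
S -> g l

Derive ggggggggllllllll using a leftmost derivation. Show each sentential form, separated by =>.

S => gSl => ggSll => gggSlll => ggggSllll => gggggSlllll => ggggggSllllll => gggggggSlllllll => ggggggggllllllll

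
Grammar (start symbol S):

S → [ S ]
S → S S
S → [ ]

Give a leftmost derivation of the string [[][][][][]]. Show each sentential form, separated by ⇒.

S⇒[S]⇒[SS]⇒[SSS]⇒[SSSS]⇒[SSSSS]⇒[[]SSSS]⇒[[][]SSS]⇒[[][][]SS]⇒[[][][][]S]⇒[[][][][][]]

S ⇒ [S]   [S → [ S ]]
[S] ⇒ [SS]   [S → S S]
[SS] ⇒ [SSS]   [S → S S]
[SSS] ⇒ [SSSS]   [S → S S]
[SSSS] ⇒ [SSSSS]   [S → S S]
[SSSSS] ⇒ [[]SSSS]   [S → [ ]]
[[]SSSS] ⇒ [[][]SSS]   [S → [ ]]
[[][]SSS] ⇒ [[][][]SS]   [S → [ ]]
[[][][]SS] ⇒ [[][][][]S]   [S → [ ]]
[[][][][]S] ⇒ [[][][][][]]   [S → [ ]]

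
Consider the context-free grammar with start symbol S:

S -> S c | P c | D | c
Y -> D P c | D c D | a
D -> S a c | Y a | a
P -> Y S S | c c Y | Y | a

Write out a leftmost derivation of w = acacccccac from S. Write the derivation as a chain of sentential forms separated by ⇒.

S ⇒ D   [S -> D]
D ⇒ Sac   [D -> S a c]
Sac ⇒ Scac   [S -> S c]
Scac ⇒ Sccac   [S -> S c]
Sccac ⇒ Pcccac   [S -> P c]
Pcccac ⇒ YSScccac   [P -> Y S S]
YSScccac ⇒ aSScccac   [Y -> a]
aSScccac ⇒ aDScccac   [S -> D]
aDScccac ⇒ aSacScccac   [D -> S a c]
aSacScccac ⇒ acacScccac   [S -> c]
acacScccac ⇒ acacccccac   [S -> c]

S ⇒ D ⇒ Sac ⇒ Scac ⇒ Sccac ⇒ Pcccac ⇒ YSScccac ⇒ aSScccac ⇒ aDScccac ⇒ aSacScccac ⇒ acacScccac ⇒ acacccccac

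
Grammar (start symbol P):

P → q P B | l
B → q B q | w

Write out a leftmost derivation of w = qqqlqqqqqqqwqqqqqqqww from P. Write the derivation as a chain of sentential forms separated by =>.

P => qPB   [P → q P B]
qPB => qqPBB   [P → q P B]
qqPBB => qqqPBBB   [P → q P B]
qqqPBBB => qqqlBBB   [P → l]
qqqlBBB => qqqlqBqBB   [B → q B q]
qqqlqBqBB => qqqlqqBqqBB   [B → q B q]
qqqlqqBqqBB => qqqlqqqBqqqBB   [B → q B q]
qqqlqqqBqqqBB => qqqlqqqqBqqqqBB   [B → q B q]
qqqlqqqqBqqqqBB => qqqlqqqqqBqqqqqBB   [B → q B q]
qqqlqqqqqBqqqqqBB => qqqlqqqqqqBqqqqqqBB   [B → q B q]
qqqlqqqqqqBqqqqqqBB => qqqlqqqqqqqBqqqqqqqBB   [B → q B q]
qqqlqqqqqqqBqqqqqqqBB => qqqlqqqqqqqwqqqqqqqBB   [B → w]
qqqlqqqqqqqwqqqqqqqBB => qqqlqqqqqqqwqqqqqqqwB   [B → w]
qqqlqqqqqqqwqqqqqqqwB => qqqlqqqqqqqwqqqqqqqww   [B → w]

P => qPB => qqPBB => qqqPBBB => qqqlBBB => qqqlqBqBB => qqqlqqBqqBB => qqqlqqqBqqqBB => qqqlqqqqBqqqqBB => qqqlqqqqqBqqqqqBB => qqqlqqqqqqBqqqqqqBB => qqqlqqqqqqqBqqqqqqqBB => qqqlqqqqqqqwqqqqqqqBB => qqqlqqqqqqqwqqqqqqqwB => qqqlqqqqqqqwqqqqqqqww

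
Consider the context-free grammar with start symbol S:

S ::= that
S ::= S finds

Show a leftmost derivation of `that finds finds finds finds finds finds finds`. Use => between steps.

S => S finds   [S ::= S finds]
S finds => S finds finds   [S ::= S finds]
S finds finds => S finds finds finds   [S ::= S finds]
S finds finds finds => S finds finds finds finds   [S ::= S finds]
S finds finds finds finds => S finds finds finds finds finds   [S ::= S finds]
S finds finds finds finds finds => S finds finds finds finds finds finds   [S ::= S finds]
S finds finds finds finds finds finds => S finds finds finds finds finds finds finds   [S ::= S finds]
S finds finds finds finds finds finds finds => that finds finds finds finds finds finds finds   [S ::= that]

S => S finds => S finds finds => S finds finds finds => S finds finds finds finds => S finds finds finds finds finds => S finds finds finds finds finds finds => S finds finds finds finds finds finds finds => that finds finds finds finds finds finds finds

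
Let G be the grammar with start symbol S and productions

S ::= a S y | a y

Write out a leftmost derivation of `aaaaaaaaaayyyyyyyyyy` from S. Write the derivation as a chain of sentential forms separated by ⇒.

S ⇒ aSy   [S ::= a S y]
aSy ⇒ aaSyy   [S ::= a S y]
aaSyy ⇒ aaaSyyy   [S ::= a S y]
aaaSyyy ⇒ aaaaSyyyy   [S ::= a S y]
aaaaSyyyy ⇒ aaaaaSyyyyy   [S ::= a S y]
aaaaaSyyyyy ⇒ aaaaaaSyyyyyy   [S ::= a S y]
aaaaaaSyyyyyy ⇒ aaaaaaaSyyyyyyy   [S ::= a S y]
aaaaaaaSyyyyyyy ⇒ aaaaaaaaSyyyyyyyy   [S ::= a S y]
aaaaaaaaSyyyyyyyy ⇒ aaaaaaaaaSyyyyyyyyy   [S ::= a S y]
aaaaaaaaaSyyyyyyyyy ⇒ aaaaaaaaaayyyyyyyyyy   [S ::= a y]

S⇒aSy⇒aaSyy⇒aaaSyyy⇒aaaaSyyyy⇒aaaaaSyyyyy⇒aaaaaaSyyyyyy⇒aaaaaaaSyyyyyyy⇒aaaaaaaaSyyyyyyyy⇒aaaaaaaaaSyyyyyyyyy⇒aaaaaaaaaayyyyyyyyyy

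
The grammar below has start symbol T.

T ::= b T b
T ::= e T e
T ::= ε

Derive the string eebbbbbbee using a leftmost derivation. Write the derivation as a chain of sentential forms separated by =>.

T => eTe   [T ::= e T e]
eTe => eeTee   [T ::= e T e]
eeTee => eebTbee   [T ::= b T b]
eebTbee => eebbTbbee   [T ::= b T b]
eebbTbbee => eebbbTbbbee   [T ::= b T b]
eebbbTbbbee => eebbbbbbee   [T ::= ε]

T => eTe => eeTee => eebTbee => eebbTbbee => eebbbTbbbee => eebbbbbbee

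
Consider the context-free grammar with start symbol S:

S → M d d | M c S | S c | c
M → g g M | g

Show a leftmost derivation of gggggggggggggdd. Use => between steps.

S => Mdd => ggMdd => ggggMdd => ggggggMdd => ggggggggMdd => ggggggggggMdd => ggggggggggggMdd => gggggggggggggdd

S => Mdd   [S → M d d]
Mdd => ggMdd   [M → g g M]
ggMdd => ggggMdd   [M → g g M]
ggggMdd => ggggggMdd   [M → g g M]
ggggggMdd => ggggggggMdd   [M → g g M]
ggggggggMdd => ggggggggggMdd   [M → g g M]
ggggggggggMdd => ggggggggggggMdd   [M → g g M]
ggggggggggggMdd => gggggggggggggdd   [M → g]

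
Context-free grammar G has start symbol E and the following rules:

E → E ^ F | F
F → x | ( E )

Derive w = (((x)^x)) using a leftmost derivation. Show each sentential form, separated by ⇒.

E ⇒ F ⇒ (E) ⇒ (F) ⇒ ((E)) ⇒ ((E^F)) ⇒ ((F^F)) ⇒ (((E)^F)) ⇒ (((F)^F)) ⇒ (((x)^F)) ⇒ (((x)^x))

E ⇒ F   [E → F]
F ⇒ (E)   [F → ( E )]
(E) ⇒ (F)   [E → F]
(F) ⇒ ((E))   [F → ( E )]
((E)) ⇒ ((E^F))   [E → E ^ F]
((E^F)) ⇒ ((F^F))   [E → F]
((F^F)) ⇒ (((E)^F))   [F → ( E )]
(((E)^F)) ⇒ (((F)^F))   [E → F]
(((F)^F)) ⇒ (((x)^F))   [F → x]
(((x)^F)) ⇒ (((x)^x))   [F → x]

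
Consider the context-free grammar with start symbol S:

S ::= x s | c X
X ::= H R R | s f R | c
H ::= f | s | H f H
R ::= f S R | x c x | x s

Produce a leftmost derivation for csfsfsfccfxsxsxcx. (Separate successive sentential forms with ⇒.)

S⇒cX⇒cHRR⇒cHfHRR⇒cHfHfHRR⇒csfHfHRR⇒csfsfHRR⇒csfsfsRR⇒csfsfsfSRR⇒csfsfsfcXRR⇒csfsfsfccRR⇒csfsfsfccfSRR⇒csfsfsfccfxsRR⇒csfsfsfccfxsxsR⇒csfsfsfccfxsxsxcx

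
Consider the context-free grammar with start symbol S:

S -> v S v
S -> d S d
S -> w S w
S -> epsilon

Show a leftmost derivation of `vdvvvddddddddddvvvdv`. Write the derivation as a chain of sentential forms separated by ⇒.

S ⇒ vSv   [S -> v S v]
vSv ⇒ vdSdv   [S -> d S d]
vdSdv ⇒ vdvSvdv   [S -> v S v]
vdvSvdv ⇒ vdvvSvvdv   [S -> v S v]
vdvvSvvdv ⇒ vdvvvSvvvdv   [S -> v S v]
vdvvvSvvvdv ⇒ vdvvvdSdvvvdv   [S -> d S d]
vdvvvdSdvvvdv ⇒ vdvvvddSddvvvdv   [S -> d S d]
vdvvvddSddvvvdv ⇒ vdvvvdddSdddvvvdv   [S -> d S d]
vdvvvdddSdddvvvdv ⇒ vdvvvddddSddddvvvdv   [S -> d S d]
vdvvvddddSddddvvvdv ⇒ vdvvvdddddSdddddvvvdv   [S -> d S d]
vdvvvdddddSdddddvvvdv ⇒ vdvvvddddddddddvvvdv   [S -> epsilon]

S ⇒ vSv ⇒ vdSdv ⇒ vdvSvdv ⇒ vdvvSvvdv ⇒ vdvvvSvvvdv ⇒ vdvvvdSdvvvdv ⇒ vdvvvddSddvvvdv ⇒ vdvvvdddSdddvvvdv ⇒ vdvvvddddSddddvvvdv ⇒ vdvvvdddddSdddddvvvdv ⇒ vdvvvddddddddddvvvdv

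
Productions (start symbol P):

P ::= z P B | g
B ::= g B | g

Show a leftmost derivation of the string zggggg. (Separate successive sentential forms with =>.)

P => zPB => zgB => zggB => zgggB => zggggB => zggggg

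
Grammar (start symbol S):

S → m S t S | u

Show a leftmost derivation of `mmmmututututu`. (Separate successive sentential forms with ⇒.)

S⇒mStS⇒mmStStS⇒mmmStStStS⇒mmmmStStStStS⇒mmmmutStStStS⇒mmmmututStStS⇒mmmmutututStS⇒mmmmututututS⇒mmmmututututu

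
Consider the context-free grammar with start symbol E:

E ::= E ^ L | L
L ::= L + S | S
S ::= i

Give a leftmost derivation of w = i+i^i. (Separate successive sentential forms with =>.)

E=>E^L=>L^L=>L+S^L=>S+S^L=>i+S^L=>i+i^L=>i+i^S=>i+i^i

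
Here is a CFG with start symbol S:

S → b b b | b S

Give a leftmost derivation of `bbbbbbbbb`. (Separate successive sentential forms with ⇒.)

S ⇒ bS   [S → b S]
bS ⇒ bbS   [S → b S]
bbS ⇒ bbbS   [S → b S]
bbbS ⇒ bbbbS   [S → b S]
bbbbS ⇒ bbbbbS   [S → b S]
bbbbbS ⇒ bbbbbbS   [S → b S]
bbbbbbS ⇒ bbbbbbbbb   [S → b b b]

S ⇒ bS ⇒ bbS ⇒ bbbS ⇒ bbbbS ⇒ bbbbbS ⇒ bbbbbbS ⇒ bbbbbbbbb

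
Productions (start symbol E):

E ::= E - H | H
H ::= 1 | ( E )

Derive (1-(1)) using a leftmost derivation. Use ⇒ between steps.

E ⇒ H ⇒ (E) ⇒ (E-H) ⇒ (H-H) ⇒ (1-H) ⇒ (1-(E)) ⇒ (1-(H)) ⇒ (1-(1))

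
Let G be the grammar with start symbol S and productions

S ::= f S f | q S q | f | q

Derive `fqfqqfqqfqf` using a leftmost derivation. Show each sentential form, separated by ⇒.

S ⇒ fSf   [S ::= f S f]
fSf ⇒ fqSqf   [S ::= q S q]
fqSqf ⇒ fqfSfqf   [S ::= f S f]
fqfSfqf ⇒ fqfqSqfqf   [S ::= q S q]
fqfqSqfqf ⇒ fqfqqSqqfqf   [S ::= q S q]
fqfqqSqqfqf ⇒ fqfqqfqqfqf   [S ::= f]

S⇒fSf⇒fqSqf⇒fqfSfqf⇒fqfqSqfqf⇒fqfqqSqqfqf⇒fqfqqfqqfqf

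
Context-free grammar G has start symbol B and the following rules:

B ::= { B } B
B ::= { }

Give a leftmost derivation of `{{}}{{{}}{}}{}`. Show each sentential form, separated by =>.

B => {B}B => {{}}B => {{}}{B}B => {{}}{{B}B}B => {{}}{{{}}B}B => {{}}{{{}}{}}B => {{}}{{{}}{}}{}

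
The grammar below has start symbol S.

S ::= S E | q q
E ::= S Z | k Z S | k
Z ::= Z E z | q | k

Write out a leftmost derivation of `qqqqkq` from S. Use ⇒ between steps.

S ⇒ SE   [S ::= S E]
SE ⇒ qqE   [S ::= q q]
qqE ⇒ qqSZ   [E ::= S Z]
qqSZ ⇒ qqSEZ   [S ::= S E]
qqSEZ ⇒ qqqqEZ   [S ::= q q]
qqqqEZ ⇒ qqqqkZ   [E ::= k]
qqqqkZ ⇒ qqqqkq   [Z ::= q]

S ⇒ SE ⇒ qqE ⇒ qqSZ ⇒ qqSEZ ⇒ qqqqEZ ⇒ qqqqkZ ⇒ qqqqkq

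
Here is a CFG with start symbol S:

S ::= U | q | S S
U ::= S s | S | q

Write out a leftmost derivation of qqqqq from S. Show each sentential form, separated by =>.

S => SS   [S ::= S S]
SS => qS   [S ::= q]
qS => qSS   [S ::= S S]
qSS => qSSS   [S ::= S S]
qSSS => qSSSS   [S ::= S S]
qSSSS => qqSSS   [S ::= q]
qqSSS => qqqSS   [S ::= q]
qqqSS => qqqqS   [S ::= q]
qqqqS => qqqqq   [S ::= q]

S=>SS=>qS=>qSS=>qSSS=>qSSSS=>qqSSS=>qqqSS=>qqqqS=>qqqqq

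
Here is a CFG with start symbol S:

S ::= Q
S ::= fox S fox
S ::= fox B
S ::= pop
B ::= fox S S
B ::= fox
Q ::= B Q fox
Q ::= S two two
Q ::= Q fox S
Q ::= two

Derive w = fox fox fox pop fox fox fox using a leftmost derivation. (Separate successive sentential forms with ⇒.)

S ⇒ fox B ⇒ fox fox S S ⇒ fox fox fox S fox S ⇒ fox fox fox pop fox S ⇒ fox fox fox pop fox fox B ⇒ fox fox fox pop fox fox fox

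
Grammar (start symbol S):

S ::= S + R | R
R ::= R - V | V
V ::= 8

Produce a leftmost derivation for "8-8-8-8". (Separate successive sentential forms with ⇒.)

S⇒R⇒R-V⇒R-V-V⇒R-V-V-V⇒V-V-V-V⇒8-V-V-V⇒8-8-V-V⇒8-8-8-V⇒8-8-8-8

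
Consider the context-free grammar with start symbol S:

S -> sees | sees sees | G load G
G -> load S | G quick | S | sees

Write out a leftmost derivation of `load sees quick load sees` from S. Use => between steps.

S => G load G => G quick load G => load S quick load G => load sees quick load G => load sees quick load S => load sees quick load sees

S => G load G   [S -> G load G]
G load G => G quick load G   [G -> G quick]
G quick load G => load S quick load G   [G -> load S]
load S quick load G => load sees quick load G   [S -> sees]
load sees quick load G => load sees quick load S   [G -> S]
load sees quick load S => load sees quick load sees   [S -> sees]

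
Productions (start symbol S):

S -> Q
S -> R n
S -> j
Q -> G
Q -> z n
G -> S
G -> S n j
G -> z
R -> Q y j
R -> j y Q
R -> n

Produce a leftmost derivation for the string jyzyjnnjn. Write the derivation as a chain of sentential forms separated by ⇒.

S ⇒ Rn   [S -> R n]
Rn ⇒ jyQn   [R -> j y Q]
jyQn ⇒ jyGn   [Q -> G]
jyGn ⇒ jySnjn   [G -> S n j]
jySnjn ⇒ jyRnnjn   [S -> R n]
jyRnnjn ⇒ jyQyjnnjn   [R -> Q y j]
jyQyjnnjn ⇒ jyGyjnnjn   [Q -> G]
jyGyjnnjn ⇒ jyzyjnnjn   [G -> z]

S⇒Rn⇒jyQn⇒jyGn⇒jySnjn⇒jyRnnjn⇒jyQyjnnjn⇒jyGyjnnjn⇒jyzyjnnjn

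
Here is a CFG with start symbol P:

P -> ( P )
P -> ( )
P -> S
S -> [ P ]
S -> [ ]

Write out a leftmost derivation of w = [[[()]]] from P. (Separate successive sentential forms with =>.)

P => S => [P] => [S] => [[P]] => [[S]] => [[[P]]] => [[[()]]]

P => S   [P -> S]
S => [P]   [S -> [ P ]]
[P] => [S]   [P -> S]
[S] => [[P]]   [S -> [ P ]]
[[P]] => [[S]]   [P -> S]
[[S]] => [[[P]]]   [S -> [ P ]]
[[[P]]] => [[[()]]]   [P -> ( )]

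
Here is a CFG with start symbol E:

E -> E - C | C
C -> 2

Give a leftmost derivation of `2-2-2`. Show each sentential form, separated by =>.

E => E-C => E-C-C => C-C-C => 2-C-C => 2-2-C => 2-2-2

E => E-C   [E -> E - C]
E-C => E-C-C   [E -> E - C]
E-C-C => C-C-C   [E -> C]
C-C-C => 2-C-C   [C -> 2]
2-C-C => 2-2-C   [C -> 2]
2-2-C => 2-2-2   [C -> 2]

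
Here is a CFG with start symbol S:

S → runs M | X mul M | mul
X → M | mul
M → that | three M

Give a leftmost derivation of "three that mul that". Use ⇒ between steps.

S ⇒ X mul M ⇒ M mul M ⇒ three M mul M ⇒ three that mul M ⇒ three that mul that

S ⇒ X mul M   [S → X mul M]
X mul M ⇒ M mul M   [X → M]
M mul M ⇒ three M mul M   [M → three M]
three M mul M ⇒ three that mul M   [M → that]
three that mul M ⇒ three that mul that   [M → that]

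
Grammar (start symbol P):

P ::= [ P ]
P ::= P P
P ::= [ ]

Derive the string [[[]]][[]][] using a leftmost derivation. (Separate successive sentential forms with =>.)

P=>PP=>[P]P=>[[P]]P=>[[[]]]P=>[[[]]]PP=>[[[]]][P]P=>[[[]]][[]]P=>[[[]]][[]][]

P => PP   [P ::= P P]
PP => [P]P   [P ::= [ P ]]
[P]P => [[P]]P   [P ::= [ P ]]
[[P]]P => [[[]]]P   [P ::= [ ]]
[[[]]]P => [[[]]]PP   [P ::= P P]
[[[]]]PP => [[[]]][P]P   [P ::= [ P ]]
[[[]]][P]P => [[[]]][[]]P   [P ::= [ ]]
[[[]]][[]]P => [[[]]][[]][]   [P ::= [ ]]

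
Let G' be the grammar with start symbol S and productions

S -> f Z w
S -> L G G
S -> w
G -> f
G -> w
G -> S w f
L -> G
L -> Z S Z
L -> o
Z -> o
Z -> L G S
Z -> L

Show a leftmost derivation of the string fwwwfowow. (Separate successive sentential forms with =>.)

S => fZw => fLw => fZSZw => fLGSSZw => fGGSSZw => fwGSSZw => fwwSSZw => fwwwSZw => fwwwfZwZw => fwwwfLwZw => fwwwfowZw => fwwwfowow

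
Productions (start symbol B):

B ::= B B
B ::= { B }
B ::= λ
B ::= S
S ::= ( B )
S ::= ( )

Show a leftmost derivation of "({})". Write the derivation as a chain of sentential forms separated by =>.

B => S => (B) => (BB) => ({B}B) => ({}B) => ({})

B => S   [B ::= S]
S => (B)   [S ::= ( B )]
(B) => (BB)   [B ::= B B]
(BB) => ({B}B)   [B ::= { B }]
({B}B) => ({}B)   [B ::= λ]
({}B) => ({})   [B ::= λ]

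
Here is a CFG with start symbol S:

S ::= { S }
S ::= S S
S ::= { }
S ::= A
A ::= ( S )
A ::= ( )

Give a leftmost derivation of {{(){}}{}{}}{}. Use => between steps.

S => SS   [S ::= S S]
SS => {S}S   [S ::= { S }]
{S}S => {SS}S   [S ::= S S]
{SS}S => {SSS}S   [S ::= S S]
{SSS}S => {{S}SS}S   [S ::= { S }]
{{S}SS}S => {{SS}SS}S   [S ::= S S]
{{SS}SS}S => {{AS}SS}S   [S ::= A]
{{AS}SS}S => {{()S}SS}S   [A ::= ( )]
{{()S}SS}S => {{(){}}SS}S   [S ::= { }]
{{(){}}SS}S => {{(){}}{}S}S   [S ::= { }]
{{(){}}{}S}S => {{(){}}{}{}}S   [S ::= { }]
{{(){}}{}{}}S => {{(){}}{}{}}{}   [S ::= { }]

S => SS => {S}S => {SS}S => {SSS}S => {{S}SS}S => {{SS}SS}S => {{AS}SS}S => {{()S}SS}S => {{(){}}SS}S => {{(){}}{}S}S => {{(){}}{}{}}S => {{(){}}{}{}}{}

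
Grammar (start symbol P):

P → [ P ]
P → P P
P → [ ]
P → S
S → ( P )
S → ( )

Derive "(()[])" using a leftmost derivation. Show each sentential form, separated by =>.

P => S   [P → S]
S => (P)   [S → ( P )]
(P) => (PP)   [P → P P]
(PP) => (SP)   [P → S]
(SP) => (()P)   [S → ( )]
(()P) => (()[])   [P → [ ]]

P=>S=>(P)=>(PP)=>(SP)=>(()P)=>(()[])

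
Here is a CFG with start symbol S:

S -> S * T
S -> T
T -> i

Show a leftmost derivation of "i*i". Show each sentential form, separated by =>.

S => S*T => T*T => i*T => i*i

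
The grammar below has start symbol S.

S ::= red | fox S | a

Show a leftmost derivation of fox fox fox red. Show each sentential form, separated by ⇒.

S ⇒ fox S   [S ::= fox S]
fox S ⇒ fox fox S   [S ::= fox S]
fox fox S ⇒ fox fox fox S   [S ::= fox S]
fox fox fox S ⇒ fox fox fox red   [S ::= red]

S ⇒ fox S ⇒ fox fox S ⇒ fox fox fox S ⇒ fox fox fox red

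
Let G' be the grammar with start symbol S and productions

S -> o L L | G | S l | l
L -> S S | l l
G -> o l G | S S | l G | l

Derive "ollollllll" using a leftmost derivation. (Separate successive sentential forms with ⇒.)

S ⇒ oLL ⇒ oSSL ⇒ oGSL ⇒ olGSL ⇒ ollSL ⇒ olloLLL ⇒ ollollLL ⇒ ollollllL ⇒ ollollllll

S ⇒ oLL   [S -> o L L]
oLL ⇒ oSSL   [L -> S S]
oSSL ⇒ oGSL   [S -> G]
oGSL ⇒ olGSL   [G -> l G]
olGSL ⇒ ollSL   [G -> l]
ollSL ⇒ olloLLL   [S -> o L L]
olloLLL ⇒ ollollLL   [L -> l l]
ollollLL ⇒ ollollllL   [L -> l l]
ollollllL ⇒ ollollllll   [L -> l l]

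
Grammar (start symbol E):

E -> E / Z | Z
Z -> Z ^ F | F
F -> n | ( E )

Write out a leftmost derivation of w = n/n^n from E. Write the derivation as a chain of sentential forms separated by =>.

E => E/Z   [E -> E / Z]
E/Z => Z/Z   [E -> Z]
Z/Z => F/Z   [Z -> F]
F/Z => n/Z   [F -> n]
n/Z => n/Z^F   [Z -> Z ^ F]
n/Z^F => n/F^F   [Z -> F]
n/F^F => n/n^F   [F -> n]
n/n^F => n/n^n   [F -> n]

E=>E/Z=>Z/Z=>F/Z=>n/Z=>n/Z^F=>n/F^F=>n/n^F=>n/n^n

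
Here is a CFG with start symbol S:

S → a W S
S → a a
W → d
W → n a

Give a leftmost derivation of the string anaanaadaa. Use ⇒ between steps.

S⇒aWS⇒anaS⇒anaaWS⇒anaanaS⇒anaanaaWS⇒anaanaadS⇒anaanaadaa

S ⇒ aWS   [S → a W S]
aWS ⇒ anaS   [W → n a]
anaS ⇒ anaaWS   [S → a W S]
anaaWS ⇒ anaanaS   [W → n a]
anaanaS ⇒ anaanaaWS   [S → a W S]
anaanaaWS ⇒ anaanaadS   [W → d]
anaanaadS ⇒ anaanaadaa   [S → a a]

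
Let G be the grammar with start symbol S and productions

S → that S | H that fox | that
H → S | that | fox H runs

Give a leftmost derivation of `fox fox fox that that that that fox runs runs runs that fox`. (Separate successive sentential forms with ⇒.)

S ⇒ H that fox ⇒ fox H runs that fox ⇒ fox fox H runs runs that fox ⇒ fox fox fox H runs runs runs that fox ⇒ fox fox fox S runs runs runs that fox ⇒ fox fox fox that S runs runs runs that fox ⇒ fox fox fox that that S runs runs runs that fox ⇒ fox fox fox that that H that fox runs runs runs that fox ⇒ fox fox fox that that that that fox runs runs runs that fox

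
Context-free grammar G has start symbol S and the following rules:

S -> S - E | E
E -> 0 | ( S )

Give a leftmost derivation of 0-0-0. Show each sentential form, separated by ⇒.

S⇒S-E⇒S-E-E⇒E-E-E⇒0-E-E⇒0-0-E⇒0-0-0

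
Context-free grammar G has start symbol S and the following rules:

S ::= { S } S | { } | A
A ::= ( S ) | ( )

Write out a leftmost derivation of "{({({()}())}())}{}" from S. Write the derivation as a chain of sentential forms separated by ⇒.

S⇒{S}S⇒{A}S⇒{(S)}S⇒{({S}S)}S⇒{({A}S)}S⇒{({(S)}S)}S⇒{({({S}S)}S)}S⇒{({({A}S)}S)}S⇒{({({()}S)}S)}S⇒{({({()}A)}S)}S⇒{({({()}())}S)}S⇒{({({()}())}A)}S⇒{({({()}())}())}S⇒{({({()}())}())}{}

S ⇒ {S}S   [S ::= { S } S]
{S}S ⇒ {A}S   [S ::= A]
{A}S ⇒ {(S)}S   [A ::= ( S )]
{(S)}S ⇒ {({S}S)}S   [S ::= { S } S]
{({S}S)}S ⇒ {({A}S)}S   [S ::= A]
{({A}S)}S ⇒ {({(S)}S)}S   [A ::= ( S )]
{({(S)}S)}S ⇒ {({({S}S)}S)}S   [S ::= { S } S]
{({({S}S)}S)}S ⇒ {({({A}S)}S)}S   [S ::= A]
{({({A}S)}S)}S ⇒ {({({()}S)}S)}S   [A ::= ( )]
{({({()}S)}S)}S ⇒ {({({()}A)}S)}S   [S ::= A]
{({({()}A)}S)}S ⇒ {({({()}())}S)}S   [A ::= ( )]
{({({()}())}S)}S ⇒ {({({()}())}A)}S   [S ::= A]
{({({()}())}A)}S ⇒ {({({()}())}())}S   [A ::= ( )]
{({({()}())}())}S ⇒ {({({()}())}())}{}   [S ::= { }]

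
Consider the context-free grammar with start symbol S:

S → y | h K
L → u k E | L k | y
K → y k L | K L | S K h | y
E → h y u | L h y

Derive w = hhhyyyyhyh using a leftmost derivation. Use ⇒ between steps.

S⇒hK⇒hSKh⇒hhKKh⇒hhSKhKh⇒hhhKKhKh⇒hhhKLKhKh⇒hhhKLLKhKh⇒hhhyLLKhKh⇒hhhyyLKhKh⇒hhhyyyKhKh⇒hhhyyyyhKh⇒hhhyyyyhyh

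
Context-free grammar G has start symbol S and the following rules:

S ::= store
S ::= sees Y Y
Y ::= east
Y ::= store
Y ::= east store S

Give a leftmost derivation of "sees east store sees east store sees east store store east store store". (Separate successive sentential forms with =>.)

S => sees Y Y => sees east store S Y => sees east store sees Y Y Y => sees east store sees east store S Y Y => sees east store sees east store sees Y Y Y Y => sees east store sees east store sees east store S Y Y Y => sees east store sees east store sees east store store Y Y Y => sees east store sees east store sees east store store east Y Y => sees east store sees east store sees east store store east store Y => sees east store sees east store sees east store store east store store

S => sees Y Y   [S ::= sees Y Y]
sees Y Y => sees east store S Y   [Y ::= east store S]
sees east store S Y => sees east store sees Y Y Y   [S ::= sees Y Y]
sees east store sees Y Y Y => sees east store sees east store S Y Y   [Y ::= east store S]
sees east store sees east store S Y Y => sees east store sees east store sees Y Y Y Y   [S ::= sees Y Y]
sees east store sees east store sees Y Y Y Y => sees east store sees east store sees east store S Y Y Y   [Y ::= east store S]
sees east store sees east store sees east store S Y Y Y => sees east store sees east store sees east store store Y Y Y   [S ::= store]
sees east store sees east store sees east store store Y Y Y => sees east store sees east store sees east store store east Y Y   [Y ::= east]
sees east store sees east store sees east store store east Y Y => sees east store sees east store sees east store store east store Y   [Y ::= store]
sees east store sees east store sees east store store east store Y => sees east store sees east store sees east store store east store store   [Y ::= store]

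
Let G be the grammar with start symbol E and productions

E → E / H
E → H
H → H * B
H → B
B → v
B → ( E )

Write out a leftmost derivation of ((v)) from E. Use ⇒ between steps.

E ⇒ H   [E → H]
H ⇒ B   [H → B]
B ⇒ (E)   [B → ( E )]
(E) ⇒ (H)   [E → H]
(H) ⇒ (B)   [H → B]
(B) ⇒ ((E))   [B → ( E )]
((E)) ⇒ ((H))   [E → H]
((H)) ⇒ ((B))   [H → B]
((B)) ⇒ ((v))   [B → v]

E ⇒ H ⇒ B ⇒ (E) ⇒ (H) ⇒ (B) ⇒ ((E)) ⇒ ((H)) ⇒ ((B)) ⇒ ((v))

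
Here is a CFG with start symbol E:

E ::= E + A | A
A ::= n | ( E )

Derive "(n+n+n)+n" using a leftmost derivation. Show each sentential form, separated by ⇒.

E ⇒ E+A ⇒ A+A ⇒ (E)+A ⇒ (E+A)+A ⇒ (E+A+A)+A ⇒ (A+A+A)+A ⇒ (n+A+A)+A ⇒ (n+n+A)+A ⇒ (n+n+n)+A ⇒ (n+n+n)+n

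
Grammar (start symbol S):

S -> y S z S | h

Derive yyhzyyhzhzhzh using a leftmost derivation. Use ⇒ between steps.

S ⇒ ySzS   [S -> y S z S]
ySzS ⇒ yySzSzS   [S -> y S z S]
yySzSzS ⇒ yyhzSzS   [S -> h]
yyhzSzS ⇒ yyhzySzSzS   [S -> y S z S]
yyhzySzSzS ⇒ yyhzyySzSzSzS   [S -> y S z S]
yyhzyySzSzSzS ⇒ yyhzyyhzSzSzS   [S -> h]
yyhzyyhzSzSzS ⇒ yyhzyyhzhzSzS   [S -> h]
yyhzyyhzhzSzS ⇒ yyhzyyhzhzhzS   [S -> h]
yyhzyyhzhzhzS ⇒ yyhzyyhzhzhzh   [S -> h]

S ⇒ ySzS ⇒ yySzSzS ⇒ yyhzSzS ⇒ yyhzySzSzS ⇒ yyhzyySzSzSzS ⇒ yyhzyyhzSzSzS ⇒ yyhzyyhzhzSzS ⇒ yyhzyyhzhzhzS ⇒ yyhzyyhzhzhzh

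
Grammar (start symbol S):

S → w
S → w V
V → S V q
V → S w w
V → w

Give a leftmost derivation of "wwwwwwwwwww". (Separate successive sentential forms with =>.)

S => wV => wSww => wwVww => wwSwwww => wwwVwwww => wwwSwwwwww => wwwwVwwwwww => wwwwwwwwwww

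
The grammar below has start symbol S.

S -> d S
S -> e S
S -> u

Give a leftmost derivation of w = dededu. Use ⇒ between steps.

S ⇒ dS   [S -> d S]
dS ⇒ deS   [S -> e S]
deS ⇒ dedS   [S -> d S]
dedS ⇒ dedeS   [S -> e S]
dedeS ⇒ dededS   [S -> d S]
dededS ⇒ dededu   [S -> u]

S ⇒ dS ⇒ deS ⇒ dedS ⇒ dedeS ⇒ dededS ⇒ dededu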